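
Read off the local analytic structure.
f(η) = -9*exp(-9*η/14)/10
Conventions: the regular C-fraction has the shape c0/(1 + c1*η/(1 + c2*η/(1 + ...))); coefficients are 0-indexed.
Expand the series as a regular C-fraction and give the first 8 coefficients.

Taylor coefficients (expand at 0): a_0 = -9/10, a_1 = 81/140, a_2 = -729/3920, a_3 = 2187/54880, a_4 = -19683/3073280, a_5 = 177147/215129600, a_6 = -531441/6023628800, a_7 = 4782969/590315622400.
c0 = a_0 = -9/10. Peel one level at a time: if S = 1 + c*η/S' with S'(0) = 1, then c is the η-coefficient of S and S' = c*η/(S - 1).
S_1 = c0/f = 1 + (9/14)*η + (81/392)*η^2 + ...; c1 = 9/14.
S_2 = c1*η/(S_1 - 1) = 1 + (-9/28)*η + (27/784)*η^2 + ...; c2 = -9/28.
S_3 = c2*η/(S_2 - 1) = 1 + (3/28)*η + (9/784)*η^2 + ...; c3 = 3/28.
S_4 = c3*η/(S_3 - 1) = 1 + (-3/28)*η + (27/3920)*η^2 + ...; c4 = -3/28.
S_5 = c4*η/(S_4 - 1) = 1 + (9/140)*η + (81/19600)*η^2 + ...; c5 = 9/140.
S_6 = c5*η/(S_5 - 1) = 1 + (-9/140)*η + (81/27440)*η^2 + ...; c6 = -9/140.
S_7 = c6*η/(S_6 - 1) = 1 + (9/196)*η + ...; c7 = 9/196.

The regular C-fraction coefficients are [-9/10, 9/14, -9/28, 3/28, -3/28, 9/140, -9/140, 9/196].


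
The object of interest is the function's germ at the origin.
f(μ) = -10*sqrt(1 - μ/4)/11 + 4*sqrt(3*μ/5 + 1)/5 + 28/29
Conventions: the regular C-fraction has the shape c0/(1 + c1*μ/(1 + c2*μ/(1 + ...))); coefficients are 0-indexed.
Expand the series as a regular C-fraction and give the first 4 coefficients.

Taylor coefficients (expand at 0): a_0 = 1366/1595, a_1 = 389/1100, a_2 = -2543/88000, a_3 = 41141/3520000.
c0 = a_0 = 1366/1595. Peel one level at a time: if S = 1 + c*μ/S' with S'(0) = 1, then c is the μ-coefficient of S and S' = c*μ/(S - 1).
S_1 = c0/f = 1 + (-11281/27320)*μ + (304891123/1492764800)*μ^2 + ...; c1 = -11281/27320.
S_2 = c1*μ/(S_1 - 1) = 1 + (10513487/21254960)*μ + (-25540849/968454400)*μ^2 + ...; c2 = 10513487/21254960.
S_3 = c2*μ/(S_2 - 1) = 1 + (17444399867/327179715440)*μ + ...; c3 = 17444399867/327179715440.

The regular C-fraction coefficients are [1366/1595, -11281/27320, 10513487/21254960, 17444399867/327179715440].


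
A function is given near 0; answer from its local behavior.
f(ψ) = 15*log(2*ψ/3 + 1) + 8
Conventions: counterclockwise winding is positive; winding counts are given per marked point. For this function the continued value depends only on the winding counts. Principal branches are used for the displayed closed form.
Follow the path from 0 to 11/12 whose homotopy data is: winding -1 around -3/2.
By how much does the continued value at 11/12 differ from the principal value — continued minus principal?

The rational part is single-valued and drops out of the difference; each branch term changes only by its own monodromy.
(15)*log(1 - ψ/(-3/2)): each positive loop around -3/2 adds 2*pi*i to the log, so winding -1 contributes (15)*(-1)*2*pi*i = -(30)*pi*i.
Summing the contributions at ψ = 11/12 gives -(30)*pi*i.

Continued minus principal equals -(30)*pi*i.


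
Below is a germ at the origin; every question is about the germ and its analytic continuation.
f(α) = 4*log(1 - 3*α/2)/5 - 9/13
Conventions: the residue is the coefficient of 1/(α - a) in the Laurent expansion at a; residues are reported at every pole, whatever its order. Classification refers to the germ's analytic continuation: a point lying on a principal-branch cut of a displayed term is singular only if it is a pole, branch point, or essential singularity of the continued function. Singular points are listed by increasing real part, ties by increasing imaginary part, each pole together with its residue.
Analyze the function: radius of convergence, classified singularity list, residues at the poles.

Radius of convergence at 0: 2/3.
At 2/3: a logarithmic branch point.

Branch term (4/5)*log(1 - α/(2/3)): its argument vanishes at α = 2/3, a logarithmic branch point, modulus 2/3.
The radius of convergence is the smallest modulus among the singular points: 2/3.


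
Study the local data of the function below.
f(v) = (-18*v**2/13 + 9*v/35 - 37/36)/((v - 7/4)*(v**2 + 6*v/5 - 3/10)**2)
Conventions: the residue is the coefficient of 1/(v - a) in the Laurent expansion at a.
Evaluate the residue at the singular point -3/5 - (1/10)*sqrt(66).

The factor v**2 + 6*v/5 - 3/10 splits as (v - a)(v - a') with a = -3/5 - (1/10)*sqrt(66), a' = -3/5 + (1/10)*sqrt(66). At the order-2 pole a set g(v) = (v - a)^2*f(v) = [(-18*v**2/13 + 9*v/35 - 37/36)/(v - 7/4)] / (v - a')^2.
Order-2 pole: residue = g'(a); g'(-3/5 - (1/10)*sqrt(66)) = 1803920/17704557 + (5596775705/269923676022)*sqrt(66), so the residue is 1803920/17704557 + (5596775705/269923676022)*sqrt(66).

The residue is 1803920/17704557 + (5596775705/269923676022)*sqrt(66).


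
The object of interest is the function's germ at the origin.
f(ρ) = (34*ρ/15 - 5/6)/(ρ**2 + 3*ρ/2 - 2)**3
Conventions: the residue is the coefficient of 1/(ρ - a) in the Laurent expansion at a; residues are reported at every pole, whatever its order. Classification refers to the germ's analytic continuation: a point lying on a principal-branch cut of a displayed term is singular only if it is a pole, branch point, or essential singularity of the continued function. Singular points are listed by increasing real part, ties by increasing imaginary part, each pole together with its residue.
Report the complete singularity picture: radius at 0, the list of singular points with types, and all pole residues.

Denominator factor (ρ**2 + 3*ρ/2 - 2)^3: discriminant 41/4, real irrational roots -3/4 + (1/4)*sqrt(41) and -3/4 - (1/4)*sqrt(41); poles of order 3, moduli -3/4 + (1/4)*sqrt(41) and 3/4 + (1/4)*sqrt(41).
The radius of convergence is the smallest modulus among the singular points: -3/4 + (1/4)*sqrt(41).
The factor ρ**2 + 3*ρ/2 - 2 splits as (ρ - a)(ρ - a') with a = -3/4 - (1/4)*sqrt(41), a' = -3/4 + (1/4)*sqrt(41). At the order-3 pole a set g(ρ) = (ρ - a)^3*f(ρ) = [34*ρ/15 - 5/6] / (ρ - a')^3.
Order-3 pole: residue = g''(a)/2; g''(-3/4 - (1/4)*sqrt(41)) = (4864/344605)*sqrt(41), so the residue is (2432/344605)*sqrt(41).
The factor ρ**2 + 3*ρ/2 - 2 splits as (ρ - a)(ρ - a') with a = -3/4 + (1/4)*sqrt(41), a' = -3/4 - (1/4)*sqrt(41). At the order-3 pole a set g(ρ) = (ρ - a)^3*f(ρ) = [34*ρ/15 - 5/6] / (ρ - a')^3.
Order-3 pole: residue = g''(a)/2; g''(-3/4 + (1/4)*sqrt(41)) = -(4864/344605)*sqrt(41), so the residue is -(2432/344605)*sqrt(41).
List the singular points by increasing real part (a conjugate pair: the negative imaginary part first).

Radius of convergence at 0: -3/4 + (1/4)*sqrt(41).
At -3/4 - (1/4)*sqrt(41): a pole of order 3; residue (2432/344605)*sqrt(41).
At -3/4 + (1/4)*sqrt(41): a pole of order 3; residue -(2432/344605)*sqrt(41).


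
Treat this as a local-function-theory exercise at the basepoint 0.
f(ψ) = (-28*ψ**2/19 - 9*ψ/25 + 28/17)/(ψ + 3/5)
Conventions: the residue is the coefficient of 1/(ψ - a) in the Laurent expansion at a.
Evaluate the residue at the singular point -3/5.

The residue is 53801/40375.

At the order-1 pole -3/5 set g(ψ) = (ψ - (-3/5))*f(ψ) = -28*ψ**2/19 - 9*ψ/25 + 28/17.
Simple pole: residue = g(a) at a = -3/5, which is 53801/40375.


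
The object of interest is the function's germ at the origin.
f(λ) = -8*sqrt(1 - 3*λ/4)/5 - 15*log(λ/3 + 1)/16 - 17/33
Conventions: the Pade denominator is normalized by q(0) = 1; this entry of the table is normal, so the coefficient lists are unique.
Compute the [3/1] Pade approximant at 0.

The Pade approximant has numerator coefficients [-349/165, 225119/121440, -371/7680, -290159/3179520]; denominator coefficients [1, -545/736].

Taylor coefficients needed (expand at 0): a_0 = -349/165, a_1 = 23/80, a_2 = 79/480, a_3 = 529/17280, a_4 = 2507/110592.
Write the denominator as Q(λ) = 1 + q1*λ. Requiring Q*f - P = O(λ^5) with deg P <= 3 kills the coefficients of λ^4..λ^4 in Q*f:
  λ^4: a_4 + q1*a_3 = 0, i.e. 2507/110592 + (529/17280)*q1 = 0.
Solving this linear system: q1 = -545/736.
The numerator is Q*f truncated at degree 3: P0 = a_0 = -349/165; P1 = a_1 + q1*a_0 = 225119/121440; P2 = a_2 + q1*a_1 = -371/7680; P3 = a_3 + q1*a_2 = -290159/3179520.


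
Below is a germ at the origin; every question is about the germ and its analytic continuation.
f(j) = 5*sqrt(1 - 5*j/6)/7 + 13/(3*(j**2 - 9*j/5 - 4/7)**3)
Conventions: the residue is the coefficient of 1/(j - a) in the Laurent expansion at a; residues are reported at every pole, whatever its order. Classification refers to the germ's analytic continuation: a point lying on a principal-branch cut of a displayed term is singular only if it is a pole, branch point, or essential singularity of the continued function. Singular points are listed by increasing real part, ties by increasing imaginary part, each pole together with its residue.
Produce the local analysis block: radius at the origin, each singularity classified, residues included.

Radius of convergence at 0: -9/10 + (1/70)*sqrt(6769).
At 9/10 - (1/70)*sqrt(6769): a pole of order 3; residue -(3981250/904231063)*sqrt(6769).
At 6/5: an algebraic (square-root) branch point.
At 9/10 + (1/70)*sqrt(6769): a pole of order 3; residue (3981250/904231063)*sqrt(6769).

Denominator factor (j**2 - 9*j/5 - 4/7)^3: discriminant 967/175, real irrational roots 9/10 + (1/70)*sqrt(6769) and 9/10 - (1/70)*sqrt(6769); poles of order 3, moduli 9/10 + (1/70)*sqrt(6769) and -9/10 + (1/70)*sqrt(6769).
Branch term (5/7)*sqrt(1 - j/(6/5)): its argument vanishes at j = 6/5, a square-root branch point, modulus 6/5.
The radius of convergence is the smallest modulus among the singular points: -9/10 + (1/70)*sqrt(6769).
The branch term is analytic at 9/10 - (1/70)*sqrt(6769) and contributes nothing to the residue; only the rational part matters.
The factor j**2 - 9*j/5 - 4/7 splits as (j - a)(j - a') with a = 9/10 - (1/70)*sqrt(6769), a' = 9/10 + (1/70)*sqrt(6769). At the order-3 pole a set g(j) = (j - a)^3*(rational part) = [13/3] / (j - a')^3.
Order-3 pole: residue = g''(a)/2; g''(9/10 - (1/70)*sqrt(6769)) = -(7962500/904231063)*sqrt(6769), so the residue is -(3981250/904231063)*sqrt(6769).
The branch term is analytic at 9/10 + (1/70)*sqrt(6769) and contributes nothing to the residue; only the rational part matters.
The factor j**2 - 9*j/5 - 4/7 splits as (j - a)(j - a') with a = 9/10 + (1/70)*sqrt(6769), a' = 9/10 - (1/70)*sqrt(6769). At the order-3 pole a set g(j) = (j - a)^3*(rational part) = [13/3] / (j - a')^3.
Order-3 pole: residue = g''(a)/2; g''(9/10 + (1/70)*sqrt(6769)) = (7962500/904231063)*sqrt(6769), so the residue is (3981250/904231063)*sqrt(6769).
List the singular points by increasing real part (a conjugate pair: the negative imaginary part first).


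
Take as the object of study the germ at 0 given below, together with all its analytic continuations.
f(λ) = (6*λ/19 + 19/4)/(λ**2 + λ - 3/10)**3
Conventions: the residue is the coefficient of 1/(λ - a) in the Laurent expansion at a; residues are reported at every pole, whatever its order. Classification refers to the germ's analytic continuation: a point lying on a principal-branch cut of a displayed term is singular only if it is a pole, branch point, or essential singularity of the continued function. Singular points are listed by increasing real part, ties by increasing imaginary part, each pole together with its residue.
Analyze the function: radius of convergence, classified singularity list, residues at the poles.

Denominator factor (λ**2 + λ - 3/10)^3: discriminant 11/5, real irrational roots -1/2 + (1/10)*sqrt(55) and -1/2 - (1/10)*sqrt(55); poles of order 3, moduli -1/2 + (1/10)*sqrt(55) and 1/2 + (1/10)*sqrt(55).
The radius of convergence is the smallest modulus among the singular points: -1/2 + (1/10)*sqrt(55).
The factor λ**2 + λ - 3/10 splits as (λ - a)(λ - a') with a = -1/2 - (1/10)*sqrt(55), a' = -1/2 + (1/10)*sqrt(55). At the order-3 pole a set g(λ) = (λ - a)^3*f(λ) = [6*λ/19 + 19/4] / (λ - a')^3.
Order-3 pole: residue = g''(a)/2; g''(-1/2 - (1/10)*sqrt(55)) = -(26175/25289)*sqrt(55), so the residue is -(26175/50578)*sqrt(55).
The factor λ**2 + λ - 3/10 splits as (λ - a)(λ - a') with a = -1/2 + (1/10)*sqrt(55), a' = -1/2 - (1/10)*sqrt(55). At the order-3 pole a set g(λ) = (λ - a)^3*f(λ) = [6*λ/19 + 19/4] / (λ - a')^3.
Order-3 pole: residue = g''(a)/2; g''(-1/2 + (1/10)*sqrt(55)) = (26175/25289)*sqrt(55), so the residue is (26175/50578)*sqrt(55).
List the singular points by increasing real part (a conjugate pair: the negative imaginary part first).

Radius of convergence at 0: -1/2 + (1/10)*sqrt(55).
At -1/2 - (1/10)*sqrt(55): a pole of order 3; residue -(26175/50578)*sqrt(55).
At -1/2 + (1/10)*sqrt(55): a pole of order 3; residue (26175/50578)*sqrt(55).


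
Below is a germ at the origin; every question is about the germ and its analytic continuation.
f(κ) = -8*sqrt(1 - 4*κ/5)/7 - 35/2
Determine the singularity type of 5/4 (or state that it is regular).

The term (-8/7)*sqrt(1 - κ/(5/4)) has argument 1 - 5/4/(5/4) = 0 at 5/4: a square-root (algebraic, two-sheeted) branch point; the remaining terms are analytic or single-valued there.

The point is an algebraic (square-root) branch point.


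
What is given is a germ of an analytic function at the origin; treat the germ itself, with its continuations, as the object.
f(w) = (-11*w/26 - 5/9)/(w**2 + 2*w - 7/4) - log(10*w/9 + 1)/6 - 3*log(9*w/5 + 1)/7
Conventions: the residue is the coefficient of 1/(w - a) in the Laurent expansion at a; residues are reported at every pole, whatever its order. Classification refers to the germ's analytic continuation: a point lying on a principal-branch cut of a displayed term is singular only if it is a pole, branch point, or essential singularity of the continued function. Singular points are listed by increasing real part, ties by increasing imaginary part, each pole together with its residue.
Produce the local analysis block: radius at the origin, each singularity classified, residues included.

Denominator factor (w**2 + 2*w - 7/4): discriminant 11, real irrational roots -1 + (1/2)*sqrt(11) and -1 - (1/2)*sqrt(11); poles of order 1, moduli -1 + (1/2)*sqrt(11) and 1 + (1/2)*sqrt(11).
Branch term (-1/6)*log(1 - w/(-9/10)): its argument vanishes at w = -9/10, a logarithmic branch point, modulus 9/10.
Branch term (-3/7)*log(1 - w/(-5/9)): its argument vanishes at w = -5/9, a logarithmic branch point, modulus 5/9.
The radius of convergence is the smallest modulus among the singular points: 5/9.
The branch terms are analytic at -1 - (1/2)*sqrt(11) and contribute nothing to the residue; only the rational part matters.
The factor w**2 + 2*w - 7/4 splits as (w - a)(w - a') with a = -1 - (1/2)*sqrt(11), a' = -1 + (1/2)*sqrt(11). At the order-1 pole a set g(w) = (w - a)*(rational part) = [-11*w/26 - 5/9] / (w - a').
Simple pole: residue = g(a) at a = -1 - (1/2)*sqrt(11), which is -11/52 + (31/2574)*sqrt(11).
The branch terms are analytic at -1 + (1/2)*sqrt(11) and contribute nothing to the residue; only the rational part matters.
The factor w**2 + 2*w - 7/4 splits as (w - a)(w - a') with a = -1 + (1/2)*sqrt(11), a' = -1 - (1/2)*sqrt(11). At the order-1 pole a set g(w) = (w - a)*(rational part) = [-11*w/26 - 5/9] / (w - a').
Simple pole: residue = g(a) at a = -1 + (1/2)*sqrt(11), which is -11/52 - (31/2574)*sqrt(11).
List the singular points by increasing real part (a conjugate pair: the negative imaginary part first).

Radius of convergence at 0: 5/9.
At -1 - (1/2)*sqrt(11): a pole of order 1; residue -11/52 + (31/2574)*sqrt(11).
At -9/10: a logarithmic branch point.
At -5/9: a logarithmic branch point.
At -1 + (1/2)*sqrt(11): a pole of order 1; residue -11/52 - (31/2574)*sqrt(11).


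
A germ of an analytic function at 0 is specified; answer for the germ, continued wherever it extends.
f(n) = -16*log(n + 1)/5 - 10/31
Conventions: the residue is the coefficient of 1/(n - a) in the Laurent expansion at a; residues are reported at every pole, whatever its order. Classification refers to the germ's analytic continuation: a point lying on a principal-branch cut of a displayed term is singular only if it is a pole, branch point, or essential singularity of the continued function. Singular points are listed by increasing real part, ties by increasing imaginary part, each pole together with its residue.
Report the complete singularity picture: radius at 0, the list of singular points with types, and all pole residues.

Branch term (-16/5)*log(1 - n/(-1)): its argument vanishes at n = -1, a logarithmic branch point, modulus 1.
The radius of convergence is the smallest modulus among the singular points: 1.

Radius of convergence at 0: 1.
At -1: a logarithmic branch point.


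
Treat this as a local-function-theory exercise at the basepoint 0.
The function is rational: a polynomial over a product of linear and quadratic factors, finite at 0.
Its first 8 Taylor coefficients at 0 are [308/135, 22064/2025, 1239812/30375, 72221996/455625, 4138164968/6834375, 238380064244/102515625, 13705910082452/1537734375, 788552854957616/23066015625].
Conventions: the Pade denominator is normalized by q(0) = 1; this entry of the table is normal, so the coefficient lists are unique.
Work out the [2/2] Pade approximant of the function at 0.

Taylor coefficients needed (read off): a_0 = 308/135, a_1 = 22064/2025, a_2 = 1239812/30375, a_3 = 72221996/455625, a_4 = 4138164968/6834375.
Write the denominator as Q(h) = 1 + q1*h + q2*h^2. Requiring Q*f - P = O(h^5) with deg P <= 2 kills the coefficients of h^3..h^4 in Q*f:
  h^3: a_3 + q1*a_2 + q2*a_1 = 0, i.e. 72221996/455625 + (1239812/30375)*q1 + (22064/2025)*q2 = 0.
  h^4: a_4 + q1*a_3 + q2*a_2 = 0, i.e. 4138164968/6834375 + (72221996/455625)*q1 + (1239812/30375)*q2 = 0.
Solving this linear system: q1 = -1427579/684795, q2 = -1538173/228265.
The numerator is Q*f truncated at degree 2: P0 = a_0 = 308/135; P1 = a_1 + q1*a_0 = 4204396/684795; P2 = a_2 + q1*a_1 + q2*a_0 = 16817584/6163155.

The Pade approximant has numerator coefficients [308/135, 4204396/684795, 16817584/6163155]; denominator coefficients [1, -1427579/684795, -1538173/228265].


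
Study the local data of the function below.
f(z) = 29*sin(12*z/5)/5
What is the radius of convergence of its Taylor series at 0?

The factor sin(12*z/5) is entire and contributes no finite singular point.
The polynomial part has no poles.
No finite singular points: the Taylor series at 0 converges everywhere.

The radius of convergence is infinite.


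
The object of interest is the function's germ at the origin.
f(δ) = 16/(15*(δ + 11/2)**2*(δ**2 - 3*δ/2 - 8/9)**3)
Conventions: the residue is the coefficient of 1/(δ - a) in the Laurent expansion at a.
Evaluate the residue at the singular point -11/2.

At the order-2 pole -11/2 set g(δ) = (δ - (-11/2))^2*f(δ) = 16/(15*(δ**2 - 3*δ/2 - 8/9)**3).
Order-2 pole: residue = g'(a); g'(-11/2) = 4199040/210065472241, so the residue is 4199040/210065472241.

The residue is 4199040/210065472241.


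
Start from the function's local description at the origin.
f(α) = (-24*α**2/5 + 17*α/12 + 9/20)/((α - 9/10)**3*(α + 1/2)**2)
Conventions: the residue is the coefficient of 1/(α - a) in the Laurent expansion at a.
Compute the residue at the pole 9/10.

The residue is 1325/1176.

At the order-3 pole 9/10 set g(α) = (α - (9/10))^3*f(α) = (-24*α**2/5 + 17*α/12 + 9/20)/(α + 1/2)**2.
Order-3 pole: residue = g''(a)/2; g''(9/10) = 1325/588, so the residue is 1325/1176.


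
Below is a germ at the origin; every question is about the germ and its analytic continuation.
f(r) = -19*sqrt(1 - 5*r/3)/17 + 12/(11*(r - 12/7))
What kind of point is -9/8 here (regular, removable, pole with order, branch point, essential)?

The point is a regular point.

Denominator factors: r - 12/7 = -159/56 at r = -9/8 — none vanishes.
Branch term sqrt(1 - r/(3/5)): argument at -9/8 is 23/8, nonzero, so -9/8 is not its branch point (a point on a principal cut is still regular for the continued germ).
So the germ continues analytically to -9/8.


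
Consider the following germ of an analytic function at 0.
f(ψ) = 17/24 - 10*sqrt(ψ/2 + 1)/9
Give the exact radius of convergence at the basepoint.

Branch term (-10/9)*sqrt(1 - ψ/(-2)): its argument vanishes at ψ = -2, a square-root branch point, modulus 2.
The radius of convergence is the smallest modulus among the singular points: 2.

The radius of convergence is 2.


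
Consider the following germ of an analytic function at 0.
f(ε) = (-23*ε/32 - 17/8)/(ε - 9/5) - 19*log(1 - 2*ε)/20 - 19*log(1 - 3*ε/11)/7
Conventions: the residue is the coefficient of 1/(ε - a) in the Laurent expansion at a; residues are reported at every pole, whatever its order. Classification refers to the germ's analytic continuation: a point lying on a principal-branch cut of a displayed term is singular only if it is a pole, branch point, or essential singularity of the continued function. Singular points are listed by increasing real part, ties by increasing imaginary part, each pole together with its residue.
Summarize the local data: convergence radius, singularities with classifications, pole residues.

Radius of convergence at 0: 1/2.
At 1/2: a logarithmic branch point.
At 9/5: a pole of order 1; residue -547/160.
At 11/3: a logarithmic branch point.

Denominator factor (ε - 9/5): pole of order 1 at 9/5, modulus 9/5.
Branch term (-19/20)*log(1 - ε/(1/2)): its argument vanishes at ε = 1/2, a logarithmic branch point, modulus 1/2.
Branch term (-19/7)*log(1 - ε/(11/3)): its argument vanishes at ε = 11/3, a logarithmic branch point, modulus 11/3.
The radius of convergence is the smallest modulus among the singular points: 1/2.
The branch terms are analytic at 9/5 and contribute nothing to the residue; only the rational part matters.
At the order-1 pole 9/5 set g(ε) = (ε - (9/5))*(rational part) = -23*ε/32 - 17/8.
Simple pole: residue = g(a) at a = 9/5, which is -547/160.
List the singular points by increasing real part (a conjugate pair: the negative imaginary part first).


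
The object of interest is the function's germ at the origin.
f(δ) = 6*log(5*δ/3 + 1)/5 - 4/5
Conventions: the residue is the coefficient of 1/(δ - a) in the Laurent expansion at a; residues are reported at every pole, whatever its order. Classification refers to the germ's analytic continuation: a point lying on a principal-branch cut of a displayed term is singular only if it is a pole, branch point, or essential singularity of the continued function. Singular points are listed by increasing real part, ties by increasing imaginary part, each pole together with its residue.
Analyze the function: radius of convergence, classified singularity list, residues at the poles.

Radius of convergence at 0: 3/5.
At -3/5: a logarithmic branch point.

Branch term (6/5)*log(1 - δ/(-3/5)): its argument vanishes at δ = -3/5, a logarithmic branch point, modulus 3/5.
The radius of convergence is the smallest modulus among the singular points: 3/5.


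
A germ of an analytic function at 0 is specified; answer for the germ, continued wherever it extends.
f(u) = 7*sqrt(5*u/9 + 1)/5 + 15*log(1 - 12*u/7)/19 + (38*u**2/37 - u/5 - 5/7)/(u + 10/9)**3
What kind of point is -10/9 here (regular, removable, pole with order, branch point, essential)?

The point is a pole of order 3.

The denominator factor u + 10/9 vanishes at -10/9 and appears to the power 3; the numerator there equals 16277/20979, nonzero, and no other factor vanishes.
The branch terms are analytic at this point.
Hence a pole whose order is the multiplicity, 3.


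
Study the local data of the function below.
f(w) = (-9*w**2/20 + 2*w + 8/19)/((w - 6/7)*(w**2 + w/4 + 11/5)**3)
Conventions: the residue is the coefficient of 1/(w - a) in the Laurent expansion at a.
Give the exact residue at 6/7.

The residue is 4034160200/69799350133.

At the order-1 pole 6/7 set g(w) = (w - (6/7))*f(w) = (-9*w**2/20 + 2*w + 8/19)/(w**2 + w/4 + 11/5)**3.
Simple pole: residue = g(a) at a = 6/7, which is 4034160200/69799350133.


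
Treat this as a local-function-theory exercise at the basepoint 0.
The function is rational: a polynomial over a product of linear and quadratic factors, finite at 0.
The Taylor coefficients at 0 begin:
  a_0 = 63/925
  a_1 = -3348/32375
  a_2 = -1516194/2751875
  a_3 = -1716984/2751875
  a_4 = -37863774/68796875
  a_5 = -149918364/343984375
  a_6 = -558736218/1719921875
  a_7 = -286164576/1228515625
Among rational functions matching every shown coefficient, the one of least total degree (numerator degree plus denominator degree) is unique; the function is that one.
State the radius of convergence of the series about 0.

No rational of total degree below 4 reproduces all 8 coefficients; solving the [2/2] Pade equations on them gives f(ρ) = (-19*ρ**2/17 - 18*ρ/35 + 7/37)/(ρ - 5/3)**2, whose expansion matches every shown term.
Denominator factor (ρ - 5/3)^2: pole of order 2 at 5/3, modulus 5/3.
The radius of convergence is the smallest modulus among the singular points: 5/3.

The radius of convergence is 5/3.


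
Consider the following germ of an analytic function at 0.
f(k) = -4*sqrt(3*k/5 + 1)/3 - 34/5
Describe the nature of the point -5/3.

The term (-4/3)*sqrt(1 - k/(-5/3)) has argument 1 - -5/3/(-5/3) = 0 at -5/3: a square-root (algebraic, two-sheeted) branch point; the remaining terms are analytic or single-valued there.

The point is an algebraic (square-root) branch point.


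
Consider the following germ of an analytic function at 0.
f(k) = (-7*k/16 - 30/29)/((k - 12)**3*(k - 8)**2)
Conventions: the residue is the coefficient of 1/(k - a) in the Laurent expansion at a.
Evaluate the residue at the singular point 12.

At the order-3 pole 12 set g(k) = (k - (12))^3*f(k) = (-7*k/16 - 30/29)/(k - 8)**2.
Order-3 pole: residue = g''(a)/2; g''(12) = -1781/14848, so the residue is -1781/29696.

The residue is -1781/29696.


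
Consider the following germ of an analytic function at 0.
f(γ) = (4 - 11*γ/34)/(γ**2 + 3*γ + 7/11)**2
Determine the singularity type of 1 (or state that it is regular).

The point is a regular point.

Denominator factors: γ**2 + 3*γ + 7/11 = 51/11 at γ = 1 — none vanishes.
So the germ continues analytically to 1.


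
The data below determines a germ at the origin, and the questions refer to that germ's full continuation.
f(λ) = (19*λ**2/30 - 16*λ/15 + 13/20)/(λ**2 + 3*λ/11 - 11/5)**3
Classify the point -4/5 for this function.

Denominator factors: λ**2 + 3*λ/11 - 11/5 = -489/275 at λ = -4/5 — none vanishes.
So the germ continues analytically to -4/5.

The point is a regular point.


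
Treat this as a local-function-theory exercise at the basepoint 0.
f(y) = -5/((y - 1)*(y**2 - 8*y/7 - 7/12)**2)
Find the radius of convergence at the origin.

Denominator factor (y**2 - 8*y/7 - 7/12)^2: discriminant 535/147, real irrational roots 4/7 + (1/42)*sqrt(1605) and 4/7 - (1/42)*sqrt(1605); poles of order 2, moduli 4/7 + (1/42)*sqrt(1605) and -4/7 + (1/42)*sqrt(1605).
Denominator factor (y - 1): pole of order 1 at 1, modulus 1.
The radius of convergence is the smallest modulus among the singular points: -4/7 + (1/42)*sqrt(1605).

The radius of convergence is -4/7 + (1/42)*sqrt(1605).


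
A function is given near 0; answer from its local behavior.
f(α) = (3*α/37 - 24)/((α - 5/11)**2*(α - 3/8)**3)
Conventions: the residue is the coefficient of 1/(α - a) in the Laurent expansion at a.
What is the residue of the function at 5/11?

At the order-2 pole 5/11 set g(α) = (α - (5/11))^2*f(α) = (3*α/37 - 24)/(α - 3/8)**3.
Order-2 pole: residue = g'(a); g'(5/11) = 159527824896/88837, so the residue is 159527824896/88837.

The residue is 159527824896/88837.


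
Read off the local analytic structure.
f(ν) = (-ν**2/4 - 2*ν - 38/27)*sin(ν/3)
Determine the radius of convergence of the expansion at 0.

The radius of convergence is infinite.

The factor sin(ν/3) is entire and contributes no finite singular point.
The polynomial part has no poles.
No finite singular points: the Taylor series at 0 converges everywhere.


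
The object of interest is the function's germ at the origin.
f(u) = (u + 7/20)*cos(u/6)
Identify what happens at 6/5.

There is no denominator, hence no pole anywhere.
The factor cos(u/6) is entire.
So the germ continues analytically to 6/5.

The point is a regular point.


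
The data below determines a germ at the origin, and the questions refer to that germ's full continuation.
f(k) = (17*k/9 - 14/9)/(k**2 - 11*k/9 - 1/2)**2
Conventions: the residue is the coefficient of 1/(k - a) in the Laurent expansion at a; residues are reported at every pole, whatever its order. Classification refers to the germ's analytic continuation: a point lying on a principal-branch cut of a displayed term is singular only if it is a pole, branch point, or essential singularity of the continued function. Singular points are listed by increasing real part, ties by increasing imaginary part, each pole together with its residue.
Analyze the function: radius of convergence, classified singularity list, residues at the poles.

Denominator factor (k**2 - 11*k/9 - 1/2)^2: discriminant 283/81, real irrational roots 11/18 + (1/18)*sqrt(283) and 11/18 - (1/18)*sqrt(283); poles of order 2, moduli 11/18 + (1/18)*sqrt(283) and -11/18 + (1/18)*sqrt(283).
The radius of convergence is the smallest modulus among the singular points: -11/18 + (1/18)*sqrt(283).
The factor k**2 - 11*k/9 - 1/2 splits as (k - a)(k - a') with a = 11/18 - (1/18)*sqrt(283), a' = 11/18 + (1/18)*sqrt(283). At the order-2 pole a set g(k) = (k - a)^2*f(k) = [17*k/9 - 14/9] / (k - a')^2.
Order-2 pole: residue = g'(a); g'(11/18 - (1/18)*sqrt(283)) = -(585/80089)*sqrt(283), so the residue is -(585/80089)*sqrt(283).
The factor k**2 - 11*k/9 - 1/2 splits as (k - a)(k - a') with a = 11/18 + (1/18)*sqrt(283), a' = 11/18 - (1/18)*sqrt(283). At the order-2 pole a set g(k) = (k - a)^2*f(k) = [17*k/9 - 14/9] / (k - a')^2.
Order-2 pole: residue = g'(a); g'(11/18 + (1/18)*sqrt(283)) = (585/80089)*sqrt(283), so the residue is (585/80089)*sqrt(283).
List the singular points by increasing real part (a conjugate pair: the negative imaginary part first).

Radius of convergence at 0: -11/18 + (1/18)*sqrt(283).
At 11/18 - (1/18)*sqrt(283): a pole of order 2; residue -(585/80089)*sqrt(283).
At 11/18 + (1/18)*sqrt(283): a pole of order 2; residue (585/80089)*sqrt(283).


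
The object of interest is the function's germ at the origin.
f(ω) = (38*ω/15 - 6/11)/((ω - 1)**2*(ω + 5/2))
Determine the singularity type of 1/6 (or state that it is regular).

The point is a regular point.

Denominator factors: ω - 1 = -5/6 at ω = 1/6; ω + 5/2 = 8/3 at ω = 1/6 — none vanishes.
So the germ continues analytically to 1/6.


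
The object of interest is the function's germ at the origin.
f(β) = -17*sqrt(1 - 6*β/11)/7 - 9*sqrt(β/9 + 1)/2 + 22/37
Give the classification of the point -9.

The term (-9/2)*sqrt(1 - β/(-9)) has argument 1 - -9/(-9) = 0 at -9: a square-root (algebraic, two-sheeted) branch point; the remaining terms are analytic or single-valued there.

The point is an algebraic (square-root) branch point.


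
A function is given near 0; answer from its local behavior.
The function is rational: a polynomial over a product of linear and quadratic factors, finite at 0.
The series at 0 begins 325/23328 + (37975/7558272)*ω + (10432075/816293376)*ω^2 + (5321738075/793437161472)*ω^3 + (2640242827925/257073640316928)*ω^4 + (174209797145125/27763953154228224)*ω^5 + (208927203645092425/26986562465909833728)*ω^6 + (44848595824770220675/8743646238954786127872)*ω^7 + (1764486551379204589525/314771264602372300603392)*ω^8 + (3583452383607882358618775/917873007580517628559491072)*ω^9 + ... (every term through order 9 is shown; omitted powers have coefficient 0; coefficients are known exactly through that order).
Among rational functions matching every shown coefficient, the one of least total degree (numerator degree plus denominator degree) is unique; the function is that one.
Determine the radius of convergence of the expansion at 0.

No rational of total degree below 8 reproduces all 10 coefficients; solving the [2/6] Pade equations on them gives f(ω) = (-11*ω**2/9 + 21*ω/8 + 13/2)/((ω + 12)**2*(ω**2 + ω/9 - 9/5)**2), whose expansion matches every shown term.
Denominator factor (ω + 12)^2: pole of order 2 at -12, modulus 12.
Denominator factor (ω**2 + ω/9 - 9/5)^2: discriminant 2921/405, real irrational roots -1/18 + (1/90)*sqrt(14605) and -1/18 - (1/90)*sqrt(14605); poles of order 2, moduli -1/18 + (1/90)*sqrt(14605) and 1/18 + (1/90)*sqrt(14605).
The radius of convergence is the smallest modulus among the singular points: -1/18 + (1/90)*sqrt(14605).

The radius of convergence is -1/18 + (1/90)*sqrt(14605).


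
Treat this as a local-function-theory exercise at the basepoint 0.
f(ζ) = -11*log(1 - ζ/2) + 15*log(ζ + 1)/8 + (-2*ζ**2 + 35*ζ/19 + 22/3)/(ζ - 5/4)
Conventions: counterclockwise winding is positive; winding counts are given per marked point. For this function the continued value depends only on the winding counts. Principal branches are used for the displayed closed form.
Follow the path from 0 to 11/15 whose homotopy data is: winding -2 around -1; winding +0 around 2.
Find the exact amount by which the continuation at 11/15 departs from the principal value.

The rational part is single-valued and drops out of the difference; each branch term changes only by its own monodromy.
(-11)*log(1 - ζ/(2)): winding 0 around 2, so this term returns to its principal value, contribution 0.
(15/8)*log(1 - ζ/(-1)): each positive loop around -1 adds 2*pi*i to the log, so winding -2 contributes (15/8)*(-2)*2*pi*i = -(15/2)*pi*i.
Summing the contributions at ζ = 11/15 gives -(15/2)*pi*i.

Continued minus principal equals -(15/2)*pi*i.


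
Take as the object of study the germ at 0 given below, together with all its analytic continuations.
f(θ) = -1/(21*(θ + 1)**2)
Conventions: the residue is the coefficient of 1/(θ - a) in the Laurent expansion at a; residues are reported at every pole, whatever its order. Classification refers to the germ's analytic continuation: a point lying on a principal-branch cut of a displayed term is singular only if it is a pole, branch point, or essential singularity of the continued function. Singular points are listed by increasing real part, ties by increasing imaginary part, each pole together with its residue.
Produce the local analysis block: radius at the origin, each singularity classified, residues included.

Radius of convergence at 0: 1.
At -1: a pole of order 2; residue 0.

Denominator factor (θ + 1)^2: pole of order 2 at -1, modulus 1.
The radius of convergence is the smallest modulus among the singular points: 1.
At the order-2 pole -1 set g(θ) = (θ - (-1))^2*f(θ) = -1/21.
Order-2 pole: residue = g'(a); g'(-1) = 0, so the residue is 0.


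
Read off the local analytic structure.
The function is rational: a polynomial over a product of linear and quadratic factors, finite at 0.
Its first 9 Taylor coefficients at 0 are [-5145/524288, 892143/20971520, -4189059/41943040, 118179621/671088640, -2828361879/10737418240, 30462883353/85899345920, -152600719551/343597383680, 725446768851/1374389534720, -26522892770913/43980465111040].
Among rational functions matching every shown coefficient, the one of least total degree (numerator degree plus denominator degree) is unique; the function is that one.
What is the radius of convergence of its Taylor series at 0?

The radius of convergence is 8/7.

No rational of total degree below 7 reproduces all 9 coefficients; solving the [1/6] Pade equations on them gives f(α) = (9*α/10 - 15/16)/((α + 8/7)**3*(α + 4)**3), whose expansion matches every shown term.
Denominator factor (α + 8/7)^3: pole of order 3 at -8/7, modulus 8/7.
Denominator factor (α + 4)^3: pole of order 3 at -4, modulus 4.
The radius of convergence is the smallest modulus among the singular points: 8/7.


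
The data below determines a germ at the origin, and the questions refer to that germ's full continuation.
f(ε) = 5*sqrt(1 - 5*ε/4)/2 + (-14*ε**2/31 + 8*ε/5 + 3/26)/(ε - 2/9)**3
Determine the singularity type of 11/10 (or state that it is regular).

The point is a regular point.

Denominator factors: ε - 2/9 = 79/90 at ε = 11/10 — none vanishes.
Branch term sqrt(1 - ε/(4/5)): argument at 11/10 is -3/8, nonzero, so 11/10 is not its branch point (a point on a principal cut is still regular for the continued germ).
So the germ continues analytically to 11/10.


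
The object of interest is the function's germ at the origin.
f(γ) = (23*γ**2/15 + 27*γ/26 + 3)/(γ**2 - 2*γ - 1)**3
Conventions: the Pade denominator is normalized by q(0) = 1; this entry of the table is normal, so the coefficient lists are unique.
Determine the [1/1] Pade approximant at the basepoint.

The Pade approximant has numerator coefficients [-3, 198697/57330]; denominator coefficients [1, 29758/6615].

Taylor coefficients needed (expand at 0): a_0 = -3, a_1 = 441/26, a_2 = -14879/195.
Write the denominator as Q(γ) = 1 + q1*γ. Requiring Q*f - P = O(γ^3) with deg P <= 1 kills the coefficients of γ^2..γ^2 in Q*f:
  γ^2: a_2 + q1*a_1 = 0, i.e. -14879/195 + (441/26)*q1 = 0.
Solving this linear system: q1 = 29758/6615.
The numerator is Q*f truncated at degree 1: P0 = a_0 = -3; P1 = a_1 + q1*a_0 = 198697/57330.


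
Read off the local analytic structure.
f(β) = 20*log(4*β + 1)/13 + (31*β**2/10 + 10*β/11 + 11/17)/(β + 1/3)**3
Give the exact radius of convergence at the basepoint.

The radius of convergence is 1/4.

Denominator factor (β + 1/3)^3: pole of order 3 at -1/3, modulus 1/3.
Branch term (20/13)*log(1 - β/(-1/4)): its argument vanishes at β = -1/4, a logarithmic branch point, modulus 1/4.
The radius of convergence is the smallest modulus among the singular points: 1/4.


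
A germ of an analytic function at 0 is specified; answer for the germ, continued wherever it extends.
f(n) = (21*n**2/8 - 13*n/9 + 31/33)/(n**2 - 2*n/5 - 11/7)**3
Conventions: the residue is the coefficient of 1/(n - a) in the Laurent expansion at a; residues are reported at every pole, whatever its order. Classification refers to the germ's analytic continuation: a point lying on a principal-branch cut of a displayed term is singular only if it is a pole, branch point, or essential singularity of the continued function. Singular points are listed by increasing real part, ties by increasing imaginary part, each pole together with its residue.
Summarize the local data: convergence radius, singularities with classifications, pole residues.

Denominator factor (n**2 - 2*n/5 - 11/7)^3: discriminant 1128/175, real irrational roots 1/5 + (1/35)*sqrt(1974) and 1/5 - (1/35)*sqrt(1974); poles of order 3, moduli 1/5 + (1/35)*sqrt(1974) and -1/5 + (1/35)*sqrt(1974).
The radius of convergence is the smallest modulus among the singular points: -1/5 + (1/35)*sqrt(1974).
The factor n**2 - 2*n/5 - 11/7 splits as (n - a)(n - a') with a = 1/5 - (1/35)*sqrt(1974), a' = 1/5 + (1/35)*sqrt(1974). At the order-3 pole a set g(n) = (n - a)^3*f(n) = [21*n**2/8 - 13*n/9 + 31/33] / (n - a')^3.
Order-3 pole: residue = g''(a)/2; g''(1/5 - (1/35)*sqrt(1974)) = (79373875/47363222016)*sqrt(1974), so the residue is (79373875/94726444032)*sqrt(1974).
The factor n**2 - 2*n/5 - 11/7 splits as (n - a)(n - a') with a = 1/5 + (1/35)*sqrt(1974), a' = 1/5 - (1/35)*sqrt(1974). At the order-3 pole a set g(n) = (n - a)^3*f(n) = [21*n**2/8 - 13*n/9 + 31/33] / (n - a')^3.
Order-3 pole: residue = g''(a)/2; g''(1/5 + (1/35)*sqrt(1974)) = -(79373875/47363222016)*sqrt(1974), so the residue is -(79373875/94726444032)*sqrt(1974).
List the singular points by increasing real part (a conjugate pair: the negative imaginary part first).

Radius of convergence at 0: -1/5 + (1/35)*sqrt(1974).
At 1/5 - (1/35)*sqrt(1974): a pole of order 3; residue (79373875/94726444032)*sqrt(1974).
At 1/5 + (1/35)*sqrt(1974): a pole of order 3; residue -(79373875/94726444032)*sqrt(1974).


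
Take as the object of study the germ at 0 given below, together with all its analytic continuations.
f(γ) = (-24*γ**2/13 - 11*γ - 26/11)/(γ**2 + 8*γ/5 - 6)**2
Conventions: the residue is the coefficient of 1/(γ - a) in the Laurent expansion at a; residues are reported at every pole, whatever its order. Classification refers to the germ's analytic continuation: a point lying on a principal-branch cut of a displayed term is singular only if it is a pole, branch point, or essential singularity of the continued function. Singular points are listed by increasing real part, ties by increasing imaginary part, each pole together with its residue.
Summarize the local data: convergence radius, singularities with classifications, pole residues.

Denominator factor (γ**2 + 8*γ/5 - 6)^2: discriminant 664/25, real irrational roots -4/5 + (1/5)*sqrt(166) and -4/5 - (1/5)*sqrt(166); poles of order 2, moduli -4/5 + (1/5)*sqrt(166) and 4/5 + (1/5)*sqrt(166).
The radius of convergence is the smallest modulus among the singular points: -4/5 + (1/5)*sqrt(166).
The factor γ**2 + 8*γ/5 - 6 splits as (γ - a)(γ - a') with a = -4/5 - (1/5)*sqrt(166), a' = -4/5 + (1/5)*sqrt(166). At the order-2 pole a set g(γ) = (γ - a)^2*f(γ) = [-24*γ**2/13 - 11*γ - 26/11] / (γ - a')^2.
Order-2 pole: residue = g'(a); g'(-4/5 - (1/5)*sqrt(166)) = (156525/7881016)*sqrt(166), so the residue is (156525/7881016)*sqrt(166).
The factor γ**2 + 8*γ/5 - 6 splits as (γ - a)(γ - a') with a = -4/5 + (1/5)*sqrt(166), a' = -4/5 - (1/5)*sqrt(166). At the order-2 pole a set g(γ) = (γ - a)^2*f(γ) = [-24*γ**2/13 - 11*γ - 26/11] / (γ - a')^2.
Order-2 pole: residue = g'(a); g'(-4/5 + (1/5)*sqrt(166)) = -(156525/7881016)*sqrt(166), so the residue is -(156525/7881016)*sqrt(166).
List the singular points by increasing real part (a conjugate pair: the negative imaginary part first).

Radius of convergence at 0: -4/5 + (1/5)*sqrt(166).
At -4/5 - (1/5)*sqrt(166): a pole of order 2; residue (156525/7881016)*sqrt(166).
At -4/5 + (1/5)*sqrt(166): a pole of order 2; residue -(156525/7881016)*sqrt(166).
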